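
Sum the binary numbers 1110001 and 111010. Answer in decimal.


1110001 + 111010 = 10101011 = 171

171


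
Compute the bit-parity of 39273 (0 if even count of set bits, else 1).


0b1001100101101001 has 8 ones => parity 0

0


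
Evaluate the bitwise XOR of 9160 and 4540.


0b10001111001000 ^ 0b1000110111100 = 0b11001001110100 = 12916

12916


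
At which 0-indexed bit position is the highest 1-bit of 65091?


0b1111111001000011. Highest set bit at position 15

15


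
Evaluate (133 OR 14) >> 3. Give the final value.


Step 1: 133 | 14 = 143
Step 2: 143 >> 3 = 17

17


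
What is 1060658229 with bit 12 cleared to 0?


1060658229 & ~(1 << 12) = 1060654133

1060654133


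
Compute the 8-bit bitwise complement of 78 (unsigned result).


~0b1001110 = 0b10110001 = 177 (8-bit unsigned)

177


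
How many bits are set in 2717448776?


0b10100001111110001111101001001000 has 16 set bits

16


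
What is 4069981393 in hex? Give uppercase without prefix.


4069981393 = F296FCD1 hex

F296FCD1


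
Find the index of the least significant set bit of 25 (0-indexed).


0b11001. Lowest set bit at position 0

0


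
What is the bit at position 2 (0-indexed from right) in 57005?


0b1101111010101101, position 2 = 1

1


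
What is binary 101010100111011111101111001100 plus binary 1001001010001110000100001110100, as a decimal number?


101010100111011111101111001100 + 1001001010001110000100001110100 = 1110011111001010000010001000000 = 1944388672

1944388672


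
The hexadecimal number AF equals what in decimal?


AF hex = 175 decimal

175


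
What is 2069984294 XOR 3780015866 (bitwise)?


0b1111011011000010111010000100110 ^ 0b11100001010011100111011011111010 = 0b10011010001011110000001011011100 = 2586772188

2586772188


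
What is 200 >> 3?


0b11001000 >> 3 = 0b11001 = 25

25


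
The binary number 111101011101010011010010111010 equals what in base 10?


111101011101010011010010111010 in decimal = 1031091386

1031091386


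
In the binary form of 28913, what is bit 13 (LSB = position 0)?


0b111000011110001, position 13 = 1

1


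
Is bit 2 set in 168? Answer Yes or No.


0b10101000, bit 2 = 0. No

No


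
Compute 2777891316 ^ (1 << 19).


2777891316 ^ (1 << 19) = 2777891316 ^ 524288 = 2778415604

2778415604


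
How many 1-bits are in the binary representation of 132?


0b10000100 has 2 set bits

2


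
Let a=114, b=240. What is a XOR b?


114 ^ 240 = 130

130


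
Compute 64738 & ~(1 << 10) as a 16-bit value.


64738 & ~(1 << 10) = 63714

63714


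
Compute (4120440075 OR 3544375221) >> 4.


Step 1: 4120440075 | 3544375221 = 4158324671
Step 2: 4158324671 >> 4 = 259895291

259895291


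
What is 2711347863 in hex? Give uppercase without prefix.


2711347863 = A19BE297 hex

A19BE297


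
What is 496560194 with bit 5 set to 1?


496560194 | (1 << 5) = 496560194 | 32 = 496560226

496560226


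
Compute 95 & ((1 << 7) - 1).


95 & 127 = 95

95


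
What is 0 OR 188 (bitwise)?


0b0 | 0b10111100 = 0b10111100 = 188

188


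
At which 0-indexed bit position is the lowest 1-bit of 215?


0b11010111. Lowest set bit at position 0

0


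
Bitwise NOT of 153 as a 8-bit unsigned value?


~0b10011001 = 0b1100110 = 102 (8-bit unsigned)

102


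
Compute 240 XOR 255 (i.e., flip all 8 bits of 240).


240 ^ 255 = 15

15


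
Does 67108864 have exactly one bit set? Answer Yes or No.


0b100000000000000000000000000. Only one bit set => Yes

Yes


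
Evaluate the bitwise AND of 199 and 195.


0b11000111 & 0b11000011 = 0b11000011 = 195

195


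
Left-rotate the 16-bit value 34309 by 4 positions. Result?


Rotate 0b1000011000000101 left by 4 (16-bit) = 0b110000001011000 = 24664

24664


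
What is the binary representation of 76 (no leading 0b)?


76 = 1001100 in binary

1001100


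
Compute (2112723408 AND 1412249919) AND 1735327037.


Step 1: 2112723408 & 1412249919 = 1412241680
Step 2: 1412241680 & 1735327037 = 1143740688

1143740688


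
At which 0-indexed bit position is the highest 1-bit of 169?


0b10101001. Highest set bit at position 7

7


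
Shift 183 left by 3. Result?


0b10110111 << 3 = 0b10110111000 = 1464

1464


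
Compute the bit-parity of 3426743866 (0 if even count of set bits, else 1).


0b11001100001111111111011000111010 has 20 ones => parity 0

0


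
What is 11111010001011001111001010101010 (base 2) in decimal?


11111010001011001111001010101010 in decimal = 4197249706

4197249706


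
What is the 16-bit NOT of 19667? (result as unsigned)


~0b100110011010011 = 0b1011001100101100 = 45868 (16-bit unsigned)

45868


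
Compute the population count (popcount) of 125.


0b1111101 has 6 set bits

6


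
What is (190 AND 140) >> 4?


Step 1: 190 & 140 = 140
Step 2: 140 >> 4 = 8

8


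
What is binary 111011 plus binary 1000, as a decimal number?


111011 + 1000 = 1000011 = 67

67


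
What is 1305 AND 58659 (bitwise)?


0b10100011001 & 0b1110010100100011 = 0b10100000001 = 1281

1281


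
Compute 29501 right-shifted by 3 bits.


0b111001100111101 >> 3 = 0b111001100111 = 3687

3687


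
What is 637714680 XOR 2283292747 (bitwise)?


0b100110000000101100000011111000 ^ 0b10001000000110000100100001001011 = 0b10101110000110101000100010110011 = 2920974515

2920974515


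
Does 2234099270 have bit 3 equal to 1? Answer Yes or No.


0b10000101001010011010011001000110, bit 3 = 0. No

No


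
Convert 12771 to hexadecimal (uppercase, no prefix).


12771 = 31E3 hex

31E3


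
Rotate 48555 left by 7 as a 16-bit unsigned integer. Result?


Rotate 0b1011110110101011 left by 7 (16-bit) = 0b1101010111011110 = 54750

54750


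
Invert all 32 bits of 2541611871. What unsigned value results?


2541611871 ^ 4294967295 = 1753355424

1753355424


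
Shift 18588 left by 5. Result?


0b100100010011100 << 5 = 0b10010001001110000000 = 594816

594816


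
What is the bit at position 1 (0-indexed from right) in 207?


0b11001111, position 1 = 1

1


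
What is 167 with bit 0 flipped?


167 ^ (1 << 0) = 167 ^ 1 = 166

166


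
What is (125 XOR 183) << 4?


Step 1: 125 ^ 183 = 202
Step 2: 202 << 4 = 3232

3232


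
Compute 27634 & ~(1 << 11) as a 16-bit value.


27634 & ~(1 << 11) = 25586

25586


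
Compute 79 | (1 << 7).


79 | (1 << 7) = 79 | 128 = 207

207


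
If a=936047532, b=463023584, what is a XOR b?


936047532 ^ 463023584 = 743693900

743693900


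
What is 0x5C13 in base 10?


5C13 hex = 23571 decimal

23571


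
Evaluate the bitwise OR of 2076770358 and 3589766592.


0b1111011110010010000000000110110 | 0b11010101111101110111110111000000 = 0b11111111111111110111110111110110 = 4294934006

4294934006


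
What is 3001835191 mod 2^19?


3001835191 & 524287 = 286391

286391


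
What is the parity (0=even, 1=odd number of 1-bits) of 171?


0b10101011 has 5 ones => parity 1

1


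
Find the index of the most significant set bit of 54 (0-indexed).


0b110110. Highest set bit at position 5

5


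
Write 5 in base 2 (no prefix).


5 = 101 in binary

101


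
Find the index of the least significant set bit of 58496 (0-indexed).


0b1110010010000000. Lowest set bit at position 7

7


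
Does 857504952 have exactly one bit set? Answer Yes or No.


0b110011000111000111110010111000. Multiple bits set => No

No


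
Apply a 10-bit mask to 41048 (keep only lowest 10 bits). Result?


41048 & 1023 = 88

88


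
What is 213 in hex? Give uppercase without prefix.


213 = D5 hex

D5


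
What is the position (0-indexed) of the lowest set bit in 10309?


0b10100001000101. Lowest set bit at position 0

0


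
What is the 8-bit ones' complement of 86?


86 ^ 255 = 169

169


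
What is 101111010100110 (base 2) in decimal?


101111010100110 in decimal = 24230

24230


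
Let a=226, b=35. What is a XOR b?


226 ^ 35 = 193

193


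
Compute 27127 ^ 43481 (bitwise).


0b110100111110111 ^ 0b1010100111011001 = 0b1100000000101110 = 49198

49198


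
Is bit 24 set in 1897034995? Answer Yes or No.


0b1110001000100100111010011110011, bit 24 = 1. Yes

Yes


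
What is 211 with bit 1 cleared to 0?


211 & ~(1 << 1) = 209

209


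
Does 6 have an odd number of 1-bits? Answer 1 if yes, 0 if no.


0b110 has 2 ones => parity 0

0


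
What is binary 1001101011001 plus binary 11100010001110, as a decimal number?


1001101011001 + 11100010001110 = 100101111100111 = 19431

19431


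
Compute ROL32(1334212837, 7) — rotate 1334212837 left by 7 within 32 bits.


Rotate 0b1001111100001100111100011100101 left by 7 (32-bit) = 0b11000011001111000111001010100111 = 3275518631

3275518631


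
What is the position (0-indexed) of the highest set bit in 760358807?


0b101101010100100010011110010111. Highest set bit at position 29

29


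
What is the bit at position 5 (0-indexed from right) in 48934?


0b1011111100100110, position 5 = 1

1


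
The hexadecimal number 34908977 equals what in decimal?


34908977 hex = 881887607 decimal

881887607


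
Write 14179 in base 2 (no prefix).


14179 = 11011101100011 in binary

11011101100011


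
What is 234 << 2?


0b11101010 << 2 = 0b1110101000 = 936

936


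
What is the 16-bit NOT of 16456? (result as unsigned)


~0b100000001001000 = 0b1011111110110111 = 49079 (16-bit unsigned)

49079


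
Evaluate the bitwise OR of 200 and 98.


0b11001000 | 0b1100010 = 0b11101010 = 234

234


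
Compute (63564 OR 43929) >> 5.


Step 1: 63564 | 43929 = 64477
Step 2: 64477 >> 5 = 2014

2014


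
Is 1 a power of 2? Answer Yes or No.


0b1. Only one bit set => Yes

Yes


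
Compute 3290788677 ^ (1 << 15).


3290788677 ^ (1 << 15) = 3290788677 ^ 32768 = 3290821445

3290821445


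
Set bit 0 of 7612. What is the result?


7612 | (1 << 0) = 7612 | 1 = 7613

7613


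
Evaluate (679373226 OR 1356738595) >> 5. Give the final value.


Step 1: 679373226 | 1356738595 = 2029943211
Step 2: 2029943211 >> 5 = 63435725

63435725


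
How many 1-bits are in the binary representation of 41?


0b101001 has 3 set bits

3


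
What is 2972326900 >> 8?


0b10110001001010100001101111110100 >> 8 = 0b101100010010101000011011 = 11610651

11610651


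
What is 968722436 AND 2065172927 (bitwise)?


0b111001101111011000100000000100 & 0b1111011000110000000100110111111 = 0b111001000110000000100000000100 = 957876228

957876228


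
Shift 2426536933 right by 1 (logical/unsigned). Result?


0b10010000101000100000001111100101 >> 1 = 0b1001000010100010000000111110010 = 1213268466

1213268466


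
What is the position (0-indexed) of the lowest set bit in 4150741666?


0b11110111011001110100101010100010. Lowest set bit at position 1

1


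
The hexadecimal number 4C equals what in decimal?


4C hex = 76 decimal

76


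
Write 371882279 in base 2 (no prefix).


371882279 = 10110001010100111100100100111 in binary

10110001010100111100100100111


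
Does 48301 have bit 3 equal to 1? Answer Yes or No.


0b1011110010101101, bit 3 = 1. Yes

Yes


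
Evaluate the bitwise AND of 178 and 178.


0b10110010 & 0b10110010 = 0b10110010 = 178

178


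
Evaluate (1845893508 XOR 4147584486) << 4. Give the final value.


Step 1: 1845893508 ^ 4147584486 = 2570126434
Step 2: 2570126434 << 4 = 41122022944

41122022944


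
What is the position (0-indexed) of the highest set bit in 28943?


0b111000100001111. Highest set bit at position 14

14


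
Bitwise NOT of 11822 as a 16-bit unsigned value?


~0b10111000101110 = 0b1101000111010001 = 53713 (16-bit unsigned)

53713


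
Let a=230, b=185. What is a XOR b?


230 ^ 185 = 95

95


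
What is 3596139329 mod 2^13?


3596139329 & 8191 = 6977

6977


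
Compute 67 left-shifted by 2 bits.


0b1000011 << 2 = 0b100001100 = 268

268


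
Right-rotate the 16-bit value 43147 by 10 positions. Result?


Rotate 0b1010100010001011 right by 10 (16-bit) = 0b10001011101010 = 8938

8938


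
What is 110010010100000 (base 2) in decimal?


110010010100000 in decimal = 25760

25760


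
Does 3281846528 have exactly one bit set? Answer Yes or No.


0b11000011100111010000000100000000. Multiple bits set => No

No


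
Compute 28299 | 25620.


0b110111010001011 | 0b110010000010100 = 0b110111010011111 = 28319

28319


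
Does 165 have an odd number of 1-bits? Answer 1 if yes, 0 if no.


0b10100101 has 4 ones => parity 0

0


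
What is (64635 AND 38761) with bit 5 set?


Step 1: 64635 & 38761 = 37993
Step 2: 37993 | (1 << 5) = 37993 | 32 = 37993

37993


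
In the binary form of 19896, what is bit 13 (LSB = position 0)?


0b100110110111000, position 13 = 0

0


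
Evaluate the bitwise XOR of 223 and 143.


0b11011111 ^ 0b10001111 = 0b1010000 = 80

80


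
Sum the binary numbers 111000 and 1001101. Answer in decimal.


111000 + 1001101 = 10000101 = 133

133


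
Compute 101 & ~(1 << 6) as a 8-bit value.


101 & ~(1 << 6) = 37

37


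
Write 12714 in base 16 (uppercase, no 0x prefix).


12714 = 31AA hex

31AA


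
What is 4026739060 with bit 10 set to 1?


4026739060 | (1 << 10) = 4026739060 | 1024 = 4026740084

4026740084


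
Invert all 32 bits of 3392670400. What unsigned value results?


3392670400 ^ 4294967295 = 902296895

902296895


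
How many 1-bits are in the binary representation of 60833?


0b1110110110100001 has 9 set bits

9


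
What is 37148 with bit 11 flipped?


37148 ^ (1 << 11) = 37148 ^ 2048 = 39196

39196


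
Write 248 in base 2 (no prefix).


248 = 11111000 in binary

11111000


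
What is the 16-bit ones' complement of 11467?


11467 ^ 65535 = 54068

54068


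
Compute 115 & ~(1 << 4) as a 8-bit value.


115 & ~(1 << 4) = 99

99


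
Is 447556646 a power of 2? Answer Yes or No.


0b11010101011010010110000100110. Multiple bits set => No

No


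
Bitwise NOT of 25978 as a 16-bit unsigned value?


~0b110010101111010 = 0b1001101010000101 = 39557 (16-bit unsigned)

39557


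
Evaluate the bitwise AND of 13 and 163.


0b1101 & 0b10100011 = 0b1 = 1

1


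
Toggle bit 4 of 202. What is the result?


202 ^ (1 << 4) = 202 ^ 16 = 218

218


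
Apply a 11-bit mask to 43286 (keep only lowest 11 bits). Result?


43286 & 2047 = 278

278


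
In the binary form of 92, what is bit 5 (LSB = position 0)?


0b1011100, position 5 = 0

0


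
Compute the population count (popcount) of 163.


0b10100011 has 4 set bits

4


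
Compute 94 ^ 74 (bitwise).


0b1011110 ^ 0b1001010 = 0b10100 = 20

20


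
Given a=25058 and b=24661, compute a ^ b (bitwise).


25058 ^ 24661 = 439

439


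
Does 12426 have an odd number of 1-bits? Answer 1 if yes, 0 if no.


0b11000010001010 has 5 ones => parity 1

1


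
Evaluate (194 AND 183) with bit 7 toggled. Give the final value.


Step 1: 194 & 183 = 130
Step 2: 130 ^ (1 << 7) = 130 ^ 128 = 2

2


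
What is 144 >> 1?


0b10010000 >> 1 = 0b1001000 = 72

72


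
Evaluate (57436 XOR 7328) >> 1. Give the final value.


Step 1: 57436 ^ 7328 = 64764
Step 2: 64764 >> 1 = 32382

32382


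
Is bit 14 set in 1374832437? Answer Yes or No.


0b1010001111100100100011100110101, bit 14 = 1. Yes

Yes


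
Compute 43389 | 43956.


0b1010100101111101 | 0b1010101110110100 = 0b1010101111111101 = 44029

44029


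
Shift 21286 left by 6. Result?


0b101001100100110 << 6 = 0b101001100100110000000 = 1362304

1362304


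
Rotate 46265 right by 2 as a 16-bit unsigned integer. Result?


Rotate 0b1011010010111001 right by 2 (16-bit) = 0b110110100101110 = 27950

27950


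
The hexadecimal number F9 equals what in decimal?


F9 hex = 249 decimal

249


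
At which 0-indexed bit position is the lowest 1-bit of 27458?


0b110101101000010. Lowest set bit at position 1

1


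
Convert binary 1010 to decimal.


1010 in decimal = 10

10


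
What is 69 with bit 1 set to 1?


69 | (1 << 1) = 69 | 2 = 71

71


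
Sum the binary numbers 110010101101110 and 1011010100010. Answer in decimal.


110010101101110 + 1011010100010 = 111110000010000 = 31760

31760


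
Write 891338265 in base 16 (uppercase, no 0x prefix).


891338265 = 3520BE19 hex

3520BE19


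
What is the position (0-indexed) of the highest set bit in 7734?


0b1111000110110. Highest set bit at position 12

12


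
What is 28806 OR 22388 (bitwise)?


0b111000010000110 | 0b101011101110100 = 0b111011111110110 = 30710

30710


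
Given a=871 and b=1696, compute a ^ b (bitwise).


871 ^ 1696 = 1479

1479


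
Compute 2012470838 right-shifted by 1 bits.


0b1110111111100111101111000110110 >> 1 = 0b111011111110011110111100011011 = 1006235419

1006235419


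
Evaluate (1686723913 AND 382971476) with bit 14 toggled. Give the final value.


Step 1: 1686723913 & 382971476 = 75566144
Step 2: 75566144 ^ (1 << 14) = 75566144 ^ 16384 = 75582528

75582528


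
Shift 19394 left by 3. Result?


0b100101111000010 << 3 = 0b100101111000010000 = 155152

155152


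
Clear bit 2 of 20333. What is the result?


20333 & ~(1 << 2) = 20329

20329


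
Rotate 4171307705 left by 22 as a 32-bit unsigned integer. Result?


Rotate 0b11111000101000010001101010111001 left by 22 (32-bit) = 0b10101110011111100010100001000110 = 2927503430

2927503430


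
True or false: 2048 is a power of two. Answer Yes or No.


0b100000000000. Only one bit set => Yes

Yes


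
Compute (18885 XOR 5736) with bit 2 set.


Step 1: 18885 ^ 5736 = 24493
Step 2: 24493 | (1 << 2) = 24493 | 4 = 24493

24493


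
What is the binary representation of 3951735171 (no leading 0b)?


3951735171 = 11101011100010101011000110000011 in binary

11101011100010101011000110000011


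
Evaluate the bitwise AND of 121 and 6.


0b1111001 & 0b110 = 0b0 = 0

0


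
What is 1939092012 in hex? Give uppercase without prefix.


1939092012 = 7394322C hex

7394322C


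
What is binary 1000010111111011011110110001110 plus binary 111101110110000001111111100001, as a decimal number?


1000010111111011011110110001110 + 111101110110000001111111100001 = 10000000110101011101110101101111 = 2161499503

2161499503


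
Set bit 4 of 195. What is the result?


195 | (1 << 4) = 195 | 16 = 211

211


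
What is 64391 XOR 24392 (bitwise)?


0b1111101110000111 ^ 0b101111101001000 = 0b1010010011001111 = 42191

42191


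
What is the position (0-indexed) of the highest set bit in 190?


0b10111110. Highest set bit at position 7

7


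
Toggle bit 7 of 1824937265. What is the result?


1824937265 ^ (1 << 7) = 1824937265 ^ 128 = 1824937393

1824937393


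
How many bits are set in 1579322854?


0b1011110001000101000110111100110 has 16 set bits

16


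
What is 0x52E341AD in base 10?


52E341AD hex = 1390625197 decimal

1390625197


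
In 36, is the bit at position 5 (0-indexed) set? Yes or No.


0b100100, bit 5 = 1. Yes

Yes


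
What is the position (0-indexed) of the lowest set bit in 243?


0b11110011. Lowest set bit at position 0

0


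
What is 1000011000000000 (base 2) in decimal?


1000011000000000 in decimal = 34304

34304


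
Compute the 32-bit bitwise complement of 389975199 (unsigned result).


~0b10111001111101000110010011111 = 0b11101000110000010111001101100000 = 3904992096 (32-bit unsigned)

3904992096


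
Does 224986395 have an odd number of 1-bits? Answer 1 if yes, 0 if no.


0b1101011010010000010100011011 has 13 ones => parity 1

1


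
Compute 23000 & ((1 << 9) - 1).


23000 & 511 = 472

472


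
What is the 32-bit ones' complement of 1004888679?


1004888679 ^ 4294967295 = 3290078616

3290078616


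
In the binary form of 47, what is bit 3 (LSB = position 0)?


0b101111, position 3 = 1

1


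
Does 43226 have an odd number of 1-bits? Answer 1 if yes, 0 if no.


0b1010100011011010 has 8 ones => parity 0

0


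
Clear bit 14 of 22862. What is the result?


22862 & ~(1 << 14) = 6478

6478


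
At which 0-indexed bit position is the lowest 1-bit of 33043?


0b1000000100010011. Lowest set bit at position 0

0


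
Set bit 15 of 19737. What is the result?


19737 | (1 << 15) = 19737 | 32768 = 52505

52505


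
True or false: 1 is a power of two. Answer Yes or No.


0b1. Only one bit set => Yes

Yes


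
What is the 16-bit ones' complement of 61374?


61374 ^ 65535 = 4161

4161


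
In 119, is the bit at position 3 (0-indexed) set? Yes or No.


0b1110111, bit 3 = 0. No

No


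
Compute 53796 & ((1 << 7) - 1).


53796 & 127 = 36

36


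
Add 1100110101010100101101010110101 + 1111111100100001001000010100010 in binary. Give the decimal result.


1100110101010100101101010110101 + 1111111100100001001000010100010 = 11100110001110101110101101010111 = 3862621015

3862621015


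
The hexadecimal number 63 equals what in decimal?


63 hex = 99 decimal

99


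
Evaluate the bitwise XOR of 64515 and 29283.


0b1111110000000011 ^ 0b111001001100011 = 0b1000111001100000 = 36448

36448


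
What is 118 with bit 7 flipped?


118 ^ (1 << 7) = 118 ^ 128 = 246

246


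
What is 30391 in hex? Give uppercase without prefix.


30391 = 76B7 hex

76B7


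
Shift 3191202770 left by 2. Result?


0b10111110001101011110001111010010 << 2 = 0b1011111000110101111000111101001000 = 12764811080

12764811080


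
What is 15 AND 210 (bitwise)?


0b1111 & 0b11010010 = 0b10 = 2

2


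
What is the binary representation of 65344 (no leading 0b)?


65344 = 1111111101000000 in binary

1111111101000000


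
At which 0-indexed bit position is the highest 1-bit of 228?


0b11100100. Highest set bit at position 7

7


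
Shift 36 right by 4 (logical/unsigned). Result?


0b100100 >> 4 = 0b10 = 2

2


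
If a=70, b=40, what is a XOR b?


70 ^ 40 = 110

110


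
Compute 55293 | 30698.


0b1101011111111101 | 0b111011111101010 = 0b1111011111111111 = 63487

63487


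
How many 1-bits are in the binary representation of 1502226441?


0b1011001100010100010100000001001 has 11 set bits

11


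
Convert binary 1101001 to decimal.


1101001 in decimal = 105

105


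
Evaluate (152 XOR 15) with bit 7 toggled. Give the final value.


Step 1: 152 ^ 15 = 151
Step 2: 151 ^ (1 << 7) = 151 ^ 128 = 23

23


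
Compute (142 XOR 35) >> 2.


Step 1: 142 ^ 35 = 173
Step 2: 173 >> 2 = 43

43


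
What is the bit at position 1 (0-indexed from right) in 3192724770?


0b10111110010011010001110100100010, position 1 = 1

1


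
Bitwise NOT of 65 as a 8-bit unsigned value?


~0b1000001 = 0b10111110 = 190 (8-bit unsigned)

190


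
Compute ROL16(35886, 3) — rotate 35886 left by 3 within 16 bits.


Rotate 0b1000110000101110 left by 3 (16-bit) = 0b110000101110100 = 24948

24948


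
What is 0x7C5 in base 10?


7C5 hex = 1989 decimal

1989


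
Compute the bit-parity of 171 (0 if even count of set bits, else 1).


0b10101011 has 5 ones => parity 1

1


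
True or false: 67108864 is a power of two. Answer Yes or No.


0b100000000000000000000000000. Only one bit set => Yes

Yes


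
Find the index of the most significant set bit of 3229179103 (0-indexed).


0b11000000011110010101110011011111. Highest set bit at position 31

31


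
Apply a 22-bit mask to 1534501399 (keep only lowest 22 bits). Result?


1534501399 & 4194303 = 3580439

3580439


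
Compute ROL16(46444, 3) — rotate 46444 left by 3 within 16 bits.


Rotate 0b1011010101101100 left by 3 (16-bit) = 0b1010101101100101 = 43877

43877


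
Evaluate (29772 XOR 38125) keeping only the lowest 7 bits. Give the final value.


Step 1: 29772 ^ 38125 = 57505
Step 2: 57505 & 127 = 33

33


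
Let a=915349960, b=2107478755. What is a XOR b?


915349960 ^ 2107478755 = 1259516715

1259516715


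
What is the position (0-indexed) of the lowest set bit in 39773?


0b1001101101011101. Lowest set bit at position 0

0


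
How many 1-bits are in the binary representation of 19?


0b10011 has 3 set bits

3


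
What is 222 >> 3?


0b11011110 >> 3 = 0b11011 = 27

27


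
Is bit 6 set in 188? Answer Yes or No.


0b10111100, bit 6 = 0. No

No


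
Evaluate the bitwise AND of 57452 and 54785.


0b1110000001101100 & 0b1101011000000001 = 0b1100000000000000 = 49152

49152


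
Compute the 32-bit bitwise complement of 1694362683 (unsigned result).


~0b1100100111111011110110000111011 = 0b10011011000000100001001111000100 = 2600604612 (32-bit unsigned)

2600604612


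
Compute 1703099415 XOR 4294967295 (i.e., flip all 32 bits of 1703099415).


1703099415 ^ 4294967295 = 2591867880

2591867880


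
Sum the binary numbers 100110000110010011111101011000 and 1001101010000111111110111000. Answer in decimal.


100110000110010011111101011000 + 1001101010000111111110111000 = 101111110000011011111100010000 = 801226512

801226512


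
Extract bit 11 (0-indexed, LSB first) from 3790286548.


0b11100001111010110010111011010100, position 11 = 1

1


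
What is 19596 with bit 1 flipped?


19596 ^ (1 << 1) = 19596 ^ 2 = 19598

19598


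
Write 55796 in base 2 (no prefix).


55796 = 1101100111110100 in binary

1101100111110100


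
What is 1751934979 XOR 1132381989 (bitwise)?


0b1101000011011000110100000000011 ^ 0b1000011011111101100011100100101 = 0b101011000100101010111100100110 = 722644774

722644774


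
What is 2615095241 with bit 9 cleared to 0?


2615095241 & ~(1 << 9) = 2615094729

2615094729


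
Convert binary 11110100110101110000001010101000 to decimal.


11110100110101110000001010101000 in decimal = 4107731624

4107731624


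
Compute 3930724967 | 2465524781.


0b11101010010010100001101001100111 | 0b10010010111101001110110000101101 = 0b11111010111111101111111001101111 = 4211015279

4211015279


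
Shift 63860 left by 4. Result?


0b1111100101110100 << 4 = 0b11111001011101000000 = 1021760

1021760


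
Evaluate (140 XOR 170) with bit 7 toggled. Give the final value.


Step 1: 140 ^ 170 = 38
Step 2: 38 ^ (1 << 7) = 38 ^ 128 = 166

166


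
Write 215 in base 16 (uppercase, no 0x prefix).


215 = D7 hex

D7


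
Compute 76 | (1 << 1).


76 | (1 << 1) = 76 | 2 = 78

78


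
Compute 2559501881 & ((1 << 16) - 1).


2559501881 & 65535 = 58937

58937


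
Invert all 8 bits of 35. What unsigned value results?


35 ^ 255 = 220

220


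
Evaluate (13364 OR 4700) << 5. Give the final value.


Step 1: 13364 | 4700 = 13948
Step 2: 13948 << 5 = 446336

446336


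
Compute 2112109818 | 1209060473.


0b1111101111001000011110011111010 | 0b1001000000100001100110001111001 = 0b1111101111101001111110011111011 = 2113207547

2113207547


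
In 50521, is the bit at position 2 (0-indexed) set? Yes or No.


0b1100010101011001, bit 2 = 0. No

No


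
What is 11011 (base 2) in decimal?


11011 in decimal = 27

27


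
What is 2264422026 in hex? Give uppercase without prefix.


2264422026 = 86F8568A hex

86F8568A


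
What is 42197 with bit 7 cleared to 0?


42197 & ~(1 << 7) = 42069

42069


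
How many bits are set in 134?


0b10000110 has 3 set bits

3


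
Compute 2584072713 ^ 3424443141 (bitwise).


0b10011010000001011101001000001001 ^ 0b11001100000111001101101100000101 = 0b1010110000110010000100100001100 = 1444481292

1444481292


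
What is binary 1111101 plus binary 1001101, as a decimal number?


1111101 + 1001101 = 11001010 = 202

202


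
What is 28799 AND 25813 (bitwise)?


0b111000001111111 & 0b110010011010101 = 0b110000001010101 = 24661

24661


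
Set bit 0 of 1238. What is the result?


1238 | (1 << 0) = 1238 | 1 = 1239

1239


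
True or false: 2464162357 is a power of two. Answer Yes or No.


0b10010010111000000010001000110101. Multiple bits set => No

No


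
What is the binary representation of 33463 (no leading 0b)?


33463 = 1000001010110111 in binary

1000001010110111


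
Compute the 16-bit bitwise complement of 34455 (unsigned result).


~0b1000011010010111 = 0b111100101101000 = 31080 (16-bit unsigned)

31080


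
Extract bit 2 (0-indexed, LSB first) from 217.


0b11011001, position 2 = 0

0


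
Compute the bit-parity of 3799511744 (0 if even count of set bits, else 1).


0b11100010011101111111001011000000 has 17 ones => parity 1

1


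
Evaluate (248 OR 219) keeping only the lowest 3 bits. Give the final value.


Step 1: 248 | 219 = 251
Step 2: 251 & 7 = 3

3


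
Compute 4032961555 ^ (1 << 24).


4032961555 ^ (1 << 24) = 4032961555 ^ 16777216 = 4049738771

4049738771


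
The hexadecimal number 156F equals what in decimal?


156F hex = 5487 decimal

5487


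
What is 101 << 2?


0b1100101 << 2 = 0b110010100 = 404

404


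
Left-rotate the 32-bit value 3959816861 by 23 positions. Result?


Rotate 0b11101100000001100000001010011101 left by 23 (32-bit) = 0b1001110111101100000001100000001 = 1324745473

1324745473


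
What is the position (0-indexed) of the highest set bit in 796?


0b1100011100. Highest set bit at position 9

9


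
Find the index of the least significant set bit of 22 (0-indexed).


0b10110. Lowest set bit at position 1

1


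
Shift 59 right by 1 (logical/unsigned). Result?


0b111011 >> 1 = 0b11101 = 29

29


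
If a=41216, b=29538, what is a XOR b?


41216 ^ 29538 = 53858

53858


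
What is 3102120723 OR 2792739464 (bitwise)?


0b10111000111001101001101100010011 | 0b10100110011101011101001010001000 = 0b10111110111101111101101110011011 = 3203914651

3203914651


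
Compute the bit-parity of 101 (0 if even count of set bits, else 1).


0b1100101 has 4 ones => parity 0

0


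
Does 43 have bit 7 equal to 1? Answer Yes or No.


0b101011, bit 7 = 0. No

No


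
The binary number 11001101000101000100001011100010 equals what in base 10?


11001101000101000100001011100010 in decimal = 3440657122

3440657122


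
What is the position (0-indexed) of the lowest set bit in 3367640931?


0b11001000101110100001111101100011. Lowest set bit at position 0

0


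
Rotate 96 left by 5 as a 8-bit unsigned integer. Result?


Rotate 0b1100000 left by 5 (8-bit) = 0b1100 = 12

12


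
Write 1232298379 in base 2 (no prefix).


1232298379 = 1001001011100110110000110001011 in binary

1001001011100110110000110001011


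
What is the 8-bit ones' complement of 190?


190 ^ 255 = 65

65


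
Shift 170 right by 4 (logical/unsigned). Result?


0b10101010 >> 4 = 0b1010 = 10

10


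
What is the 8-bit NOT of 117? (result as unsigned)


~0b1110101 = 0b10001010 = 138 (8-bit unsigned)

138


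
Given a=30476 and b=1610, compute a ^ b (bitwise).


30476 ^ 1610 = 28998

28998


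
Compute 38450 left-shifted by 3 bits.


0b1001011000110010 << 3 = 0b1001011000110010000 = 307600

307600


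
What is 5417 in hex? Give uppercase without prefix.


5417 = 1529 hex

1529


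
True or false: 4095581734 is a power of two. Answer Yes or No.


0b11110100000111011001111000100110. Multiple bits set => No

No


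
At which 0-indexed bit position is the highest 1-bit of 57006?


0b1101111010101110. Highest set bit at position 15

15


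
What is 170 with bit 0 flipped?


170 ^ (1 << 0) = 170 ^ 1 = 171

171


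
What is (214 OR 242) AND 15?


Step 1: 214 | 242 = 246
Step 2: 246 & 15 = 6

6


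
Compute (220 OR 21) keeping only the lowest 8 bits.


Step 1: 220 | 21 = 221
Step 2: 221 & 255 = 221

221


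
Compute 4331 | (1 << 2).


4331 | (1 << 2) = 4331 | 4 = 4335

4335


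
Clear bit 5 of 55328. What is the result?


55328 & ~(1 << 5) = 55296

55296


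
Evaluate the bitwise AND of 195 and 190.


0b11000011 & 0b10111110 = 0b10000010 = 130

130


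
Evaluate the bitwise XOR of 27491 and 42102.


0b110101101100011 ^ 0b1010010001110110 = 0b1100111100010101 = 53013

53013


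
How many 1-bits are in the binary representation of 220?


0b11011100 has 5 set bits

5


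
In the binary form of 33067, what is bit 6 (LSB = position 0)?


0b1000000100101011, position 6 = 0

0


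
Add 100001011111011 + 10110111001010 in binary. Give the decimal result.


100001011111011 + 10110111001010 = 111000011000101 = 28869

28869


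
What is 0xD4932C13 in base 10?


D4932C13 hex = 3566414867 decimal

3566414867


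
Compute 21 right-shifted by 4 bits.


0b10101 >> 4 = 0b1 = 1

1


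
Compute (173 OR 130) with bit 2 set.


Step 1: 173 | 130 = 175
Step 2: 175 | (1 << 2) = 175 | 4 = 175

175


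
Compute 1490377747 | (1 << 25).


1490377747 | (1 << 25) = 1490377747 | 33554432 = 1523932179

1523932179


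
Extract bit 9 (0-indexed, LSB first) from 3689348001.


0b11011011111001101111101110100001, position 9 = 1

1


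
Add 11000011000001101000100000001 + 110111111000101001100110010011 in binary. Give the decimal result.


11000011000001101000100000001 + 110111111000101001100110010011 = 1010000010000110110101010010100 = 1346595476

1346595476


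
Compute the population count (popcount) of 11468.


0b10110011001100 has 7 set bits

7


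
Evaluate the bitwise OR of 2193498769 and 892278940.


0b10000010101111100010001010010001 | 0b110101001011110001100010011100 = 0b10110111101111110011101010011101 = 3082762909

3082762909


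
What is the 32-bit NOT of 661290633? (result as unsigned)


~0b100111011010100111111010001001 = 0b11011000100101011000000101110110 = 3633676662 (32-bit unsigned)

3633676662


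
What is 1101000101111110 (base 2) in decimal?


1101000101111110 in decimal = 53630

53630


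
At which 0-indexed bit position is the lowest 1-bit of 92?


0b1011100. Lowest set bit at position 2

2


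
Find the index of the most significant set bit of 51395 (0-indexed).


0b1100100011000011. Highest set bit at position 15

15


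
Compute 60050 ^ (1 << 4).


60050 ^ (1 << 4) = 60050 ^ 16 = 60034

60034


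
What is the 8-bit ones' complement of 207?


207 ^ 255 = 48

48


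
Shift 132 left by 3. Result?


0b10000100 << 3 = 0b10000100000 = 1056

1056


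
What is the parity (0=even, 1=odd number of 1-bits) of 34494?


0b1000011010111110 has 9 ones => parity 1

1


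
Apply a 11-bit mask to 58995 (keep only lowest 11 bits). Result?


58995 & 2047 = 1651

1651


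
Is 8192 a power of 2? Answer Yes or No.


0b10000000000000. Only one bit set => Yes

Yes


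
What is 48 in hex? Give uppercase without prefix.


48 = 30 hex

30


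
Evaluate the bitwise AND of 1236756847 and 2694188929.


0b1001001101101110110100101101111 & 0b10100000100101100000111110000001 = 0b100101100000100100000001 = 9832705

9832705


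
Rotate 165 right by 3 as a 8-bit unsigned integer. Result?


Rotate 0b10100101 right by 3 (8-bit) = 0b10110100 = 180

180


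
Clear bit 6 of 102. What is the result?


102 & ~(1 << 6) = 38

38


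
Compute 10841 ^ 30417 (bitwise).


0b10101001011001 ^ 0b111011011010001 = 0b101110010001000 = 23688

23688


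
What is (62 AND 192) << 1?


Step 1: 62 & 192 = 0
Step 2: 0 << 1 = 0

0


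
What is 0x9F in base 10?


9F hex = 159 decimal

159


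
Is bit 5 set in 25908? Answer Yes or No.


0b110010100110100, bit 5 = 1. Yes

Yes


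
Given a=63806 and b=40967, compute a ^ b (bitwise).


63806 ^ 40967 = 22841

22841


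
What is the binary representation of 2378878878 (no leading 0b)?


2378878878 = 10001101110010101100111110011110 in binary

10001101110010101100111110011110


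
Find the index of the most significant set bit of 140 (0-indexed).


0b10001100. Highest set bit at position 7

7


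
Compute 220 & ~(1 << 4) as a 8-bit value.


220 & ~(1 << 4) = 204

204


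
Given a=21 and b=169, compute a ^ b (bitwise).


21 ^ 169 = 188

188


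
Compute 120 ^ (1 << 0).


120 ^ (1 << 0) = 120 ^ 1 = 121

121


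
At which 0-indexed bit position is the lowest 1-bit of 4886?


0b1001100010110. Lowest set bit at position 1

1


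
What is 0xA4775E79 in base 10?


A4775E79 hex = 2759286393 decimal

2759286393


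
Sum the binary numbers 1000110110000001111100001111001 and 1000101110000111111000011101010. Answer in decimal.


1000110110000001111100001111001 + 1000101110000111111000011101010 = 10001100100001001110100101100011 = 2357520739

2357520739


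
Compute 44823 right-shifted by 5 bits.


0b1010111100010111 >> 5 = 0b10101111000 = 1400

1400


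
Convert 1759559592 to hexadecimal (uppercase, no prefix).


1759559592 = 68E0BFA8 hex

68E0BFA8


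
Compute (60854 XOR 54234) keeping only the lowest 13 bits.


Step 1: 60854 ^ 54234 = 15980
Step 2: 15980 & 8191 = 7788

7788


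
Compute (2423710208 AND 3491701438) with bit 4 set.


Step 1: 2423710208 & 3491701438 = 2417369600
Step 2: 2417369600 | (1 << 4) = 2417369600 | 16 = 2417369616

2417369616


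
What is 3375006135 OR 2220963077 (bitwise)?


0b11001001001010101000000110110111 | 0b10000100011000010011010100000101 = 0b11001101011010111011010110110111 = 3446388151

3446388151


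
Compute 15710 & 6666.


0b11110101011110 & 0b1101000001010 = 0b1100000001010 = 6154

6154


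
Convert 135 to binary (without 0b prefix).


135 = 10000111 in binary

10000111


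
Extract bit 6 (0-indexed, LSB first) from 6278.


0b1100010000110, position 6 = 0

0


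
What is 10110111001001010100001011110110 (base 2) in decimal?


10110111001001010100001011110110 in decimal = 3072672502

3072672502


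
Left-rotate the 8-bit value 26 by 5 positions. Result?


Rotate 0b11010 left by 5 (8-bit) = 0b1000011 = 67

67


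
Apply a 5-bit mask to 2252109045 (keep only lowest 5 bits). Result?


2252109045 & 31 = 21

21


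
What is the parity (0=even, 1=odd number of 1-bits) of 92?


0b1011100 has 4 ones => parity 0

0


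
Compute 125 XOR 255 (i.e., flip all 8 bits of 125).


125 ^ 255 = 130

130


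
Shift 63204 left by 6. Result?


0b1111011011100100 << 6 = 0b1111011011100100000000 = 4045056

4045056


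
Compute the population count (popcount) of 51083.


0b1100011110001011 has 9 set bits

9


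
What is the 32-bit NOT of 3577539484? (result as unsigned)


~0b11010101001111001110101110011100 = 0b101010110000110001010001100011 = 717427811 (32-bit unsigned)

717427811


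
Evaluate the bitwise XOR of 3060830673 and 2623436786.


0b10110110011100001001000111010001 ^ 0b10011100010111100111011111110010 = 0b101010001011101110011000100011 = 707716643

707716643
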